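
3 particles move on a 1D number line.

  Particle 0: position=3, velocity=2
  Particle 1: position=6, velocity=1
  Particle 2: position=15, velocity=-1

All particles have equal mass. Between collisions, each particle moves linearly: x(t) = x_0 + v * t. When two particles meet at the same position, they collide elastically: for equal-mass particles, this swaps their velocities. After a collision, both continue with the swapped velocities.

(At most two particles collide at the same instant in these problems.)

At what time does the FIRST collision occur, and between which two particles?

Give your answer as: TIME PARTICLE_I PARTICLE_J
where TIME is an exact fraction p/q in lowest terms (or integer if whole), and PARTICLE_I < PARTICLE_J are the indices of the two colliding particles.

Pair (0,1): pos 3,6 vel 2,1 -> gap=3, closing at 1/unit, collide at t=3
Pair (1,2): pos 6,15 vel 1,-1 -> gap=9, closing at 2/unit, collide at t=9/2
Earliest collision: t=3 between 0 and 1

Answer: 3 0 1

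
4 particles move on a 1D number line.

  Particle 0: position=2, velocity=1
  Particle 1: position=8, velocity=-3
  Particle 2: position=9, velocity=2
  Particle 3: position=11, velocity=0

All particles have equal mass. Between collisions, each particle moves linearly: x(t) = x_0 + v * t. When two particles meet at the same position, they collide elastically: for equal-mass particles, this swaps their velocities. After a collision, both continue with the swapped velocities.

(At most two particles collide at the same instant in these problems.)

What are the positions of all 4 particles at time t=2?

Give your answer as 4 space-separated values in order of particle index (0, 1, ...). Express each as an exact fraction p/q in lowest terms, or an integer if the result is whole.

Answer: 2 4 11 13

Derivation:
Collision at t=1: particles 2 and 3 swap velocities; positions: p0=3 p1=5 p2=11 p3=11; velocities now: v0=1 v1=-3 v2=0 v3=2
Collision at t=3/2: particles 0 and 1 swap velocities; positions: p0=7/2 p1=7/2 p2=11 p3=12; velocities now: v0=-3 v1=1 v2=0 v3=2
Advance to t=2 (no further collisions before then); velocities: v0=-3 v1=1 v2=0 v3=2; positions = 2 4 11 13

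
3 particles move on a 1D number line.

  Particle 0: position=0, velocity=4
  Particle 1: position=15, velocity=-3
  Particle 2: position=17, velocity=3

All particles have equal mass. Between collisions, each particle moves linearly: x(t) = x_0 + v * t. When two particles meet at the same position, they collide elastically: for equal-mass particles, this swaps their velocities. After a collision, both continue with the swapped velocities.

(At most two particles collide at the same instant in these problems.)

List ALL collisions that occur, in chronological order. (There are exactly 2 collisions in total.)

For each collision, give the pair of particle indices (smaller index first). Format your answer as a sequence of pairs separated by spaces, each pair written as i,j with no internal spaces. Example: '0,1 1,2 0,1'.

Answer: 0,1 1,2

Derivation:
Collision at t=15/7: particles 0 and 1 swap velocities; positions: p0=60/7 p1=60/7 p2=164/7; velocities now: v0=-3 v1=4 v2=3
Collision at t=17: particles 1 and 2 swap velocities; positions: p0=-36 p1=68 p2=68; velocities now: v0=-3 v1=3 v2=4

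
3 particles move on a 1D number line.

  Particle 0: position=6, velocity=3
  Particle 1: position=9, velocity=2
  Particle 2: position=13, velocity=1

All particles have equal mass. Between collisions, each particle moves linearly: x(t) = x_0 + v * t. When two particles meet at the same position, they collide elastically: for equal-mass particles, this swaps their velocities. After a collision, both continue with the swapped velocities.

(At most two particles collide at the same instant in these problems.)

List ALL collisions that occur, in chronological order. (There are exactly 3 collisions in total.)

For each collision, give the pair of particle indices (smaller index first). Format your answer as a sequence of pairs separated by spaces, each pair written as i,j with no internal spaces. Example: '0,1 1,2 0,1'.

Collision at t=3: particles 0 and 1 swap velocities; positions: p0=15 p1=15 p2=16; velocities now: v0=2 v1=3 v2=1
Collision at t=7/2: particles 1 and 2 swap velocities; positions: p0=16 p1=33/2 p2=33/2; velocities now: v0=2 v1=1 v2=3
Collision at t=4: particles 0 and 1 swap velocities; positions: p0=17 p1=17 p2=18; velocities now: v0=1 v1=2 v2=3

Answer: 0,1 1,2 0,1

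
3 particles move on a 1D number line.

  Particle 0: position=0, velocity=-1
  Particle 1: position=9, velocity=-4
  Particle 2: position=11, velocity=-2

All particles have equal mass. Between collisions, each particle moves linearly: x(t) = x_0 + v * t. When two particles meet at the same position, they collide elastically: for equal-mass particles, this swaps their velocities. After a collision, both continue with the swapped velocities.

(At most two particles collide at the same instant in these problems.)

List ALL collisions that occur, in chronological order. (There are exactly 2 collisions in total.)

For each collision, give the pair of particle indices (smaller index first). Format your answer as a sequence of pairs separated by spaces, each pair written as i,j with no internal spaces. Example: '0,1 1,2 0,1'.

Answer: 0,1 1,2

Derivation:
Collision at t=3: particles 0 and 1 swap velocities; positions: p0=-3 p1=-3 p2=5; velocities now: v0=-4 v1=-1 v2=-2
Collision at t=11: particles 1 and 2 swap velocities; positions: p0=-35 p1=-11 p2=-11; velocities now: v0=-4 v1=-2 v2=-1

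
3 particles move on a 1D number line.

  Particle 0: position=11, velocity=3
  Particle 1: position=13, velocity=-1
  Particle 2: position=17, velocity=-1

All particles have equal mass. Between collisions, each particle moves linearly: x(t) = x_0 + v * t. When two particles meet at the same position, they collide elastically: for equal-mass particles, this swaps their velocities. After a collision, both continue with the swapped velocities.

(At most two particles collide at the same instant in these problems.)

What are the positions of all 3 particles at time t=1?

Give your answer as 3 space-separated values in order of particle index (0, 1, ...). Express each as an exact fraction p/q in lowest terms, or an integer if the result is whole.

Collision at t=1/2: particles 0 and 1 swap velocities; positions: p0=25/2 p1=25/2 p2=33/2; velocities now: v0=-1 v1=3 v2=-1
Advance to t=1 (no further collisions before then); velocities: v0=-1 v1=3 v2=-1; positions = 12 14 16

Answer: 12 14 16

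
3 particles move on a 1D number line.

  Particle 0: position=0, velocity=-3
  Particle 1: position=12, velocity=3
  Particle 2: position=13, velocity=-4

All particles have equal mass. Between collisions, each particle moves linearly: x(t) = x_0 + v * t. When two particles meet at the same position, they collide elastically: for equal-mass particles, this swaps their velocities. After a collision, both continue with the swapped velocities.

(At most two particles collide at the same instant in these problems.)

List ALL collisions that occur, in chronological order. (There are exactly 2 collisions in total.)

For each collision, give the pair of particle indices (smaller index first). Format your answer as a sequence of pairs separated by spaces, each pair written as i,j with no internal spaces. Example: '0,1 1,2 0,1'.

Collision at t=1/7: particles 1 and 2 swap velocities; positions: p0=-3/7 p1=87/7 p2=87/7; velocities now: v0=-3 v1=-4 v2=3
Collision at t=13: particles 0 and 1 swap velocities; positions: p0=-39 p1=-39 p2=51; velocities now: v0=-4 v1=-3 v2=3

Answer: 1,2 0,1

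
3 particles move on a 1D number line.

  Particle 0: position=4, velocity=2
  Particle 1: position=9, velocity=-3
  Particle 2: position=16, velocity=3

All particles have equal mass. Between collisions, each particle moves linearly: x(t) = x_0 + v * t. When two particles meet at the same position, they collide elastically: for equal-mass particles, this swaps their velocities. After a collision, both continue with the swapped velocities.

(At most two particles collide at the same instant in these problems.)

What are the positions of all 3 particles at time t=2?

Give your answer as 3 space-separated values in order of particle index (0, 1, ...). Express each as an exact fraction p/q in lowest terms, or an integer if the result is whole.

Answer: 3 8 22

Derivation:
Collision at t=1: particles 0 and 1 swap velocities; positions: p0=6 p1=6 p2=19; velocities now: v0=-3 v1=2 v2=3
Advance to t=2 (no further collisions before then); velocities: v0=-3 v1=2 v2=3; positions = 3 8 22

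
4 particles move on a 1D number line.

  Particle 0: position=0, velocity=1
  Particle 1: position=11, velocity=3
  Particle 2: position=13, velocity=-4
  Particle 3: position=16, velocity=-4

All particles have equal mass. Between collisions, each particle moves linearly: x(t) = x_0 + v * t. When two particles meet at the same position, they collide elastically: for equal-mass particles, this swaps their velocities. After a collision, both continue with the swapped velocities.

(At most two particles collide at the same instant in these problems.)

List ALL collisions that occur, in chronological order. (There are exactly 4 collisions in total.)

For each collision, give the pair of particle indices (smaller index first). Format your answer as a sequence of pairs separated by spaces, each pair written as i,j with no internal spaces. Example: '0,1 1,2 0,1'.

Answer: 1,2 2,3 0,1 1,2

Derivation:
Collision at t=2/7: particles 1 and 2 swap velocities; positions: p0=2/7 p1=83/7 p2=83/7 p3=104/7; velocities now: v0=1 v1=-4 v2=3 v3=-4
Collision at t=5/7: particles 2 and 3 swap velocities; positions: p0=5/7 p1=71/7 p2=92/7 p3=92/7; velocities now: v0=1 v1=-4 v2=-4 v3=3
Collision at t=13/5: particles 0 and 1 swap velocities; positions: p0=13/5 p1=13/5 p2=28/5 p3=94/5; velocities now: v0=-4 v1=1 v2=-4 v3=3
Collision at t=16/5: particles 1 and 2 swap velocities; positions: p0=1/5 p1=16/5 p2=16/5 p3=103/5; velocities now: v0=-4 v1=-4 v2=1 v3=3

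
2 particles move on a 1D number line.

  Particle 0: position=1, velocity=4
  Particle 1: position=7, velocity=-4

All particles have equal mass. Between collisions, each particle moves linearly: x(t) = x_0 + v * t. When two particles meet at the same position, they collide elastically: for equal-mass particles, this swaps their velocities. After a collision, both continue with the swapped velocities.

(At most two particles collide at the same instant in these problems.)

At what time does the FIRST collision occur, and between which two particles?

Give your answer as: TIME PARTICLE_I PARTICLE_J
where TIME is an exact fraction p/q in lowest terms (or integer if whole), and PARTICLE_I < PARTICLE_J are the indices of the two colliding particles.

Pair (0,1): pos 1,7 vel 4,-4 -> gap=6, closing at 8/unit, collide at t=3/4
Earliest collision: t=3/4 between 0 and 1

Answer: 3/4 0 1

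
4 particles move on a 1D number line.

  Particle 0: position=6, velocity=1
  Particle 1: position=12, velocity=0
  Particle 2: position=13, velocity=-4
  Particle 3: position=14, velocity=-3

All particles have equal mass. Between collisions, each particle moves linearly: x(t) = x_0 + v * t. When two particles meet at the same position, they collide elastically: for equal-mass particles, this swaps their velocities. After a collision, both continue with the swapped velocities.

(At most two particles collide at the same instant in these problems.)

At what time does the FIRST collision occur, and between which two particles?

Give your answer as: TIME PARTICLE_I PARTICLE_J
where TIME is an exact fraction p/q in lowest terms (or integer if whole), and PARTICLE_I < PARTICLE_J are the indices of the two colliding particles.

Pair (0,1): pos 6,12 vel 1,0 -> gap=6, closing at 1/unit, collide at t=6
Pair (1,2): pos 12,13 vel 0,-4 -> gap=1, closing at 4/unit, collide at t=1/4
Pair (2,3): pos 13,14 vel -4,-3 -> not approaching (rel speed -1 <= 0)
Earliest collision: t=1/4 between 1 and 2

Answer: 1/4 1 2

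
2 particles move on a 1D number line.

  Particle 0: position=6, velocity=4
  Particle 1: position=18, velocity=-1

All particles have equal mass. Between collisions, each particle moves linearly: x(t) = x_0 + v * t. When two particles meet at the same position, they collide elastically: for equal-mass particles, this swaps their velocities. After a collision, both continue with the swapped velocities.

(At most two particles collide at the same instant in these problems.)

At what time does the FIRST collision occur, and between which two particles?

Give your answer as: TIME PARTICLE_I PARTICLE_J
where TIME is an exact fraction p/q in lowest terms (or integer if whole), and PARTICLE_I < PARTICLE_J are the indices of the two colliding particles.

Pair (0,1): pos 6,18 vel 4,-1 -> gap=12, closing at 5/unit, collide at t=12/5
Earliest collision: t=12/5 between 0 and 1

Answer: 12/5 0 1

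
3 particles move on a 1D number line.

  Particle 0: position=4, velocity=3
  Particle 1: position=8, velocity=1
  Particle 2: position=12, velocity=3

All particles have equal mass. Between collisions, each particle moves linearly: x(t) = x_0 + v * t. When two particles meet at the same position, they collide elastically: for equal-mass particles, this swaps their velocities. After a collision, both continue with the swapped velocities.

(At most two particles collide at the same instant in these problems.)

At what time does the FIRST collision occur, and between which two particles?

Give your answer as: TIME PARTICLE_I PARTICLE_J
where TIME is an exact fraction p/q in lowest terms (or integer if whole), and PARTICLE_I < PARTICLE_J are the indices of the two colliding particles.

Answer: 2 0 1

Derivation:
Pair (0,1): pos 4,8 vel 3,1 -> gap=4, closing at 2/unit, collide at t=2
Pair (1,2): pos 8,12 vel 1,3 -> not approaching (rel speed -2 <= 0)
Earliest collision: t=2 between 0 and 1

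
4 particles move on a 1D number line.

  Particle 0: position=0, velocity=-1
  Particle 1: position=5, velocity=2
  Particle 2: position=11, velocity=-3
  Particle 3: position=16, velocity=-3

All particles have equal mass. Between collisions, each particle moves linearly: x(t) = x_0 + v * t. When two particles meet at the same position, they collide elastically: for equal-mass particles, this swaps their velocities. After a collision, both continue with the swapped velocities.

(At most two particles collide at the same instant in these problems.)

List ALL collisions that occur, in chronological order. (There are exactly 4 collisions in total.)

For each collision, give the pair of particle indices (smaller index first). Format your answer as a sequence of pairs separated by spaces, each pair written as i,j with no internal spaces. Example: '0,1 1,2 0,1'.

Answer: 1,2 2,3 0,1 1,2

Derivation:
Collision at t=6/5: particles 1 and 2 swap velocities; positions: p0=-6/5 p1=37/5 p2=37/5 p3=62/5; velocities now: v0=-1 v1=-3 v2=2 v3=-3
Collision at t=11/5: particles 2 and 3 swap velocities; positions: p0=-11/5 p1=22/5 p2=47/5 p3=47/5; velocities now: v0=-1 v1=-3 v2=-3 v3=2
Collision at t=11/2: particles 0 and 1 swap velocities; positions: p0=-11/2 p1=-11/2 p2=-1/2 p3=16; velocities now: v0=-3 v1=-1 v2=-3 v3=2
Collision at t=8: particles 1 and 2 swap velocities; positions: p0=-13 p1=-8 p2=-8 p3=21; velocities now: v0=-3 v1=-3 v2=-1 v3=2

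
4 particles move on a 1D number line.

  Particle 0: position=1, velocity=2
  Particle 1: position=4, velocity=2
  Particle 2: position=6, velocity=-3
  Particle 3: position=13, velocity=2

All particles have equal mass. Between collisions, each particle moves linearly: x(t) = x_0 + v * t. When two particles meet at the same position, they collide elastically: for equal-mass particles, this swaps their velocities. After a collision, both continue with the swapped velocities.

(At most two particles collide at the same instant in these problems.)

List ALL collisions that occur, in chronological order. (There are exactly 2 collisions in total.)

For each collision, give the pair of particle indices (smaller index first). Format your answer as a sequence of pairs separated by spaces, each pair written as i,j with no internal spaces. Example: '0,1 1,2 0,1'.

Answer: 1,2 0,1

Derivation:
Collision at t=2/5: particles 1 and 2 swap velocities; positions: p0=9/5 p1=24/5 p2=24/5 p3=69/5; velocities now: v0=2 v1=-3 v2=2 v3=2
Collision at t=1: particles 0 and 1 swap velocities; positions: p0=3 p1=3 p2=6 p3=15; velocities now: v0=-3 v1=2 v2=2 v3=2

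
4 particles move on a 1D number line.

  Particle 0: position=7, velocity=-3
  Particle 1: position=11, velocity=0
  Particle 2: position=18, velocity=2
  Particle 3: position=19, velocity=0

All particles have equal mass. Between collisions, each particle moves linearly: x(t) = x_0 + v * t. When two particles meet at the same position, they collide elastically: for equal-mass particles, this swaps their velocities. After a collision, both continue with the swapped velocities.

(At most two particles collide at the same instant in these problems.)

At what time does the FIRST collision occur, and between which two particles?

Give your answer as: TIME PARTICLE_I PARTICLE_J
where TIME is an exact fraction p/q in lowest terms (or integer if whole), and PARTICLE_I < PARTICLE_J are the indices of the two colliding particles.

Pair (0,1): pos 7,11 vel -3,0 -> not approaching (rel speed -3 <= 0)
Pair (1,2): pos 11,18 vel 0,2 -> not approaching (rel speed -2 <= 0)
Pair (2,3): pos 18,19 vel 2,0 -> gap=1, closing at 2/unit, collide at t=1/2
Earliest collision: t=1/2 between 2 and 3

Answer: 1/2 2 3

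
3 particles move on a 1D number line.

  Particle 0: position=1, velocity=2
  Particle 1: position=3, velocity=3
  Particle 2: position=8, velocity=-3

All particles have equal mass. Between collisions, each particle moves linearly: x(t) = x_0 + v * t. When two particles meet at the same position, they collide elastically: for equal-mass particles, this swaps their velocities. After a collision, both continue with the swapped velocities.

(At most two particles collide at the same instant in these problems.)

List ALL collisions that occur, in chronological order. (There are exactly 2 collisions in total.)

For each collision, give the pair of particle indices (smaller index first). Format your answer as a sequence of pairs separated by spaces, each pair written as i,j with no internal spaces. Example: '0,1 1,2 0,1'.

Answer: 1,2 0,1

Derivation:
Collision at t=5/6: particles 1 and 2 swap velocities; positions: p0=8/3 p1=11/2 p2=11/2; velocities now: v0=2 v1=-3 v2=3
Collision at t=7/5: particles 0 and 1 swap velocities; positions: p0=19/5 p1=19/5 p2=36/5; velocities now: v0=-3 v1=2 v2=3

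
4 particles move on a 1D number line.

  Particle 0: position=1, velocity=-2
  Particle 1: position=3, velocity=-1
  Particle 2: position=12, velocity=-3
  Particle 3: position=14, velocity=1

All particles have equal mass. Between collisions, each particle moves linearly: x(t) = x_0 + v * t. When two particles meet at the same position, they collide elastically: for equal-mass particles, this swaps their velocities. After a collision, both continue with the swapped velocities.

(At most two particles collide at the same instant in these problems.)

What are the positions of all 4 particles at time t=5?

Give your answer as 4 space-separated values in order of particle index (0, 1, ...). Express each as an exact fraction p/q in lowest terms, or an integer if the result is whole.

Answer: -9 -3 -2 19

Derivation:
Collision at t=9/2: particles 1 and 2 swap velocities; positions: p0=-8 p1=-3/2 p2=-3/2 p3=37/2; velocities now: v0=-2 v1=-3 v2=-1 v3=1
Advance to t=5 (no further collisions before then); velocities: v0=-2 v1=-3 v2=-1 v3=1; positions = -9 -3 -2 19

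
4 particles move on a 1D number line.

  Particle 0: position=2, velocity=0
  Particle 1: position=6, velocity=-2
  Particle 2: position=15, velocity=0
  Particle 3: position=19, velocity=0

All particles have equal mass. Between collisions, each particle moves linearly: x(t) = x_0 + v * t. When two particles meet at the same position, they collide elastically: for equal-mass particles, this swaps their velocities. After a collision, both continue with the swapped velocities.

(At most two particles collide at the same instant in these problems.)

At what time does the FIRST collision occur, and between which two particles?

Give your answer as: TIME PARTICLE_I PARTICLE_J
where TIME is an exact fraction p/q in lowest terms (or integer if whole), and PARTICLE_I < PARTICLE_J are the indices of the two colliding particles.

Answer: 2 0 1

Derivation:
Pair (0,1): pos 2,6 vel 0,-2 -> gap=4, closing at 2/unit, collide at t=2
Pair (1,2): pos 6,15 vel -2,0 -> not approaching (rel speed -2 <= 0)
Pair (2,3): pos 15,19 vel 0,0 -> not approaching (rel speed 0 <= 0)
Earliest collision: t=2 between 0 and 1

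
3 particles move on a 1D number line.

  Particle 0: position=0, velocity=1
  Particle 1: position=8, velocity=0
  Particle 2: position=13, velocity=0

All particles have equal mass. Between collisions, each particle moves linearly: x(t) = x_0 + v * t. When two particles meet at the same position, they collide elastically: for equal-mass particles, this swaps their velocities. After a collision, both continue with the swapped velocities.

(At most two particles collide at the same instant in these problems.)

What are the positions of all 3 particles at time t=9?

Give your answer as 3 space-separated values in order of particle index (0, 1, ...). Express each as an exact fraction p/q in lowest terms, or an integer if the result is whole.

Collision at t=8: particles 0 and 1 swap velocities; positions: p0=8 p1=8 p2=13; velocities now: v0=0 v1=1 v2=0
Advance to t=9 (no further collisions before then); velocities: v0=0 v1=1 v2=0; positions = 8 9 13

Answer: 8 9 13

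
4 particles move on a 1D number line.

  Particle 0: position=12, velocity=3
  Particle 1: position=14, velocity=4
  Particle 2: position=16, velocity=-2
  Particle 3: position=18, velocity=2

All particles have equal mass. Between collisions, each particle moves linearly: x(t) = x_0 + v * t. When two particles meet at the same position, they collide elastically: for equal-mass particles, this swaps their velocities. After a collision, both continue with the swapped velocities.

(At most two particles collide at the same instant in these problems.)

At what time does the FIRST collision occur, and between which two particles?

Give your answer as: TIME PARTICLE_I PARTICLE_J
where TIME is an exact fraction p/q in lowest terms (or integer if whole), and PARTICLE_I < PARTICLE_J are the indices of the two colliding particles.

Pair (0,1): pos 12,14 vel 3,4 -> not approaching (rel speed -1 <= 0)
Pair (1,2): pos 14,16 vel 4,-2 -> gap=2, closing at 6/unit, collide at t=1/3
Pair (2,3): pos 16,18 vel -2,2 -> not approaching (rel speed -4 <= 0)
Earliest collision: t=1/3 between 1 and 2

Answer: 1/3 1 2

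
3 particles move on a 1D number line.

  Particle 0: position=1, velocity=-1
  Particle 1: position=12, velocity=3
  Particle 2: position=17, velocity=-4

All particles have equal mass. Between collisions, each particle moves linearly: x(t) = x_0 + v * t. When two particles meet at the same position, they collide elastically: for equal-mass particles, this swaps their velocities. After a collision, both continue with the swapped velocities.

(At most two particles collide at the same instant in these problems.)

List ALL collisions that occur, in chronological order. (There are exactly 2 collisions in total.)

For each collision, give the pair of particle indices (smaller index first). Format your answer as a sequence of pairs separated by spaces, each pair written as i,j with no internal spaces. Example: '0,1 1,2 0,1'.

Collision at t=5/7: particles 1 and 2 swap velocities; positions: p0=2/7 p1=99/7 p2=99/7; velocities now: v0=-1 v1=-4 v2=3
Collision at t=16/3: particles 0 and 1 swap velocities; positions: p0=-13/3 p1=-13/3 p2=28; velocities now: v0=-4 v1=-1 v2=3

Answer: 1,2 0,1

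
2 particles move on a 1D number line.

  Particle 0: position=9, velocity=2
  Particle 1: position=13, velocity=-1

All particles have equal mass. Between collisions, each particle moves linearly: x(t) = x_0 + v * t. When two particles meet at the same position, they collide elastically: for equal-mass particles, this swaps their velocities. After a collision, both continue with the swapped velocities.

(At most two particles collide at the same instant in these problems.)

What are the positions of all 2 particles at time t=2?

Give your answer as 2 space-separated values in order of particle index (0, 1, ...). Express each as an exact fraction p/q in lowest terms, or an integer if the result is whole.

Collision at t=4/3: particles 0 and 1 swap velocities; positions: p0=35/3 p1=35/3; velocities now: v0=-1 v1=2
Advance to t=2 (no further collisions before then); velocities: v0=-1 v1=2; positions = 11 13

Answer: 11 13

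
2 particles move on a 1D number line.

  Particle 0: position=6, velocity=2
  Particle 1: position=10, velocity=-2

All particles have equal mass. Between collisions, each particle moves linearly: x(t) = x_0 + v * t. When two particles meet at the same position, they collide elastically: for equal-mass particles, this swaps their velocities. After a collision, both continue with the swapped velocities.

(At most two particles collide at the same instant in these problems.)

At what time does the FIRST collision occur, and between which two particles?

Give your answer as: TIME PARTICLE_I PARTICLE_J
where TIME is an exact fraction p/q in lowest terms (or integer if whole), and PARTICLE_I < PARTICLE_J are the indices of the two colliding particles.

Answer: 1 0 1

Derivation:
Pair (0,1): pos 6,10 vel 2,-2 -> gap=4, closing at 4/unit, collide at t=1
Earliest collision: t=1 between 0 and 1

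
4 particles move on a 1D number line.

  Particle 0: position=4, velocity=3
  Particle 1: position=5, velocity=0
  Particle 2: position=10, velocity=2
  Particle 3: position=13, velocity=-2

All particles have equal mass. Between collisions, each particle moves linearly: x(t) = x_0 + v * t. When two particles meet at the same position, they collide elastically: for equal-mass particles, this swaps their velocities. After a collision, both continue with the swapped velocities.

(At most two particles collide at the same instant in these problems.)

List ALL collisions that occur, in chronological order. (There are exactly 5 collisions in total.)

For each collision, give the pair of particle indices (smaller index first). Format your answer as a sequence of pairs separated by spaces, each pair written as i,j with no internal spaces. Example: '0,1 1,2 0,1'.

Answer: 0,1 2,3 1,2 0,1 2,3

Derivation:
Collision at t=1/3: particles 0 and 1 swap velocities; positions: p0=5 p1=5 p2=32/3 p3=37/3; velocities now: v0=0 v1=3 v2=2 v3=-2
Collision at t=3/4: particles 2 and 3 swap velocities; positions: p0=5 p1=25/4 p2=23/2 p3=23/2; velocities now: v0=0 v1=3 v2=-2 v3=2
Collision at t=9/5: particles 1 and 2 swap velocities; positions: p0=5 p1=47/5 p2=47/5 p3=68/5; velocities now: v0=0 v1=-2 v2=3 v3=2
Collision at t=4: particles 0 and 1 swap velocities; positions: p0=5 p1=5 p2=16 p3=18; velocities now: v0=-2 v1=0 v2=3 v3=2
Collision at t=6: particles 2 and 3 swap velocities; positions: p0=1 p1=5 p2=22 p3=22; velocities now: v0=-2 v1=0 v2=2 v3=3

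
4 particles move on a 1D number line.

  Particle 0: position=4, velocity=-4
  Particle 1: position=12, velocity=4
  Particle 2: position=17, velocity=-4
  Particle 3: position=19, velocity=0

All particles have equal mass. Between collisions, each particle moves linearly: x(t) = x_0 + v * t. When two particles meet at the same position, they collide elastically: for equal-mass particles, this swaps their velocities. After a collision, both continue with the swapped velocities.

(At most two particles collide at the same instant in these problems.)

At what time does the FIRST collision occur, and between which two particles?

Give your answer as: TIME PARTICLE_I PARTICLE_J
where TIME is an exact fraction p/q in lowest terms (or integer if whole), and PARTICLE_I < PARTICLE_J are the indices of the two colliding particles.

Pair (0,1): pos 4,12 vel -4,4 -> not approaching (rel speed -8 <= 0)
Pair (1,2): pos 12,17 vel 4,-4 -> gap=5, closing at 8/unit, collide at t=5/8
Pair (2,3): pos 17,19 vel -4,0 -> not approaching (rel speed -4 <= 0)
Earliest collision: t=5/8 between 1 and 2

Answer: 5/8 1 2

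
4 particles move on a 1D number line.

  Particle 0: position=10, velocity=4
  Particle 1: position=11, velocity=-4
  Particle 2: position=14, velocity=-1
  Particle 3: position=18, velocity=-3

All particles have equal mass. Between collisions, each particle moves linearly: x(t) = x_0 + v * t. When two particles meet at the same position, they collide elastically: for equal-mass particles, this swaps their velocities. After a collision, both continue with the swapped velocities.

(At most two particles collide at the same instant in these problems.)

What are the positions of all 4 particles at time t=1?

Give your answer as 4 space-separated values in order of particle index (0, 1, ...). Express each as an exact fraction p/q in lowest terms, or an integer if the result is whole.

Answer: 7 13 14 15

Derivation:
Collision at t=1/8: particles 0 and 1 swap velocities; positions: p0=21/2 p1=21/2 p2=111/8 p3=141/8; velocities now: v0=-4 v1=4 v2=-1 v3=-3
Collision at t=4/5: particles 1 and 2 swap velocities; positions: p0=39/5 p1=66/5 p2=66/5 p3=78/5; velocities now: v0=-4 v1=-1 v2=4 v3=-3
Advance to t=1 (no further collisions before then); velocities: v0=-4 v1=-1 v2=4 v3=-3; positions = 7 13 14 15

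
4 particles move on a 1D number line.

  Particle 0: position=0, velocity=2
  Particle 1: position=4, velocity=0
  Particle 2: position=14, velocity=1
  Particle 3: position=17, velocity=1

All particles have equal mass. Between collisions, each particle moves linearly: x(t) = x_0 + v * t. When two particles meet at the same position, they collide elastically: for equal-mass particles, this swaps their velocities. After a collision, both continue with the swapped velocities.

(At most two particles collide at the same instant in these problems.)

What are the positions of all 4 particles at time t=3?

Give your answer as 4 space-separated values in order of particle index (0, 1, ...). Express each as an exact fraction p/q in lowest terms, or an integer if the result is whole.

Answer: 4 6 17 20

Derivation:
Collision at t=2: particles 0 and 1 swap velocities; positions: p0=4 p1=4 p2=16 p3=19; velocities now: v0=0 v1=2 v2=1 v3=1
Advance to t=3 (no further collisions before then); velocities: v0=0 v1=2 v2=1 v3=1; positions = 4 6 17 20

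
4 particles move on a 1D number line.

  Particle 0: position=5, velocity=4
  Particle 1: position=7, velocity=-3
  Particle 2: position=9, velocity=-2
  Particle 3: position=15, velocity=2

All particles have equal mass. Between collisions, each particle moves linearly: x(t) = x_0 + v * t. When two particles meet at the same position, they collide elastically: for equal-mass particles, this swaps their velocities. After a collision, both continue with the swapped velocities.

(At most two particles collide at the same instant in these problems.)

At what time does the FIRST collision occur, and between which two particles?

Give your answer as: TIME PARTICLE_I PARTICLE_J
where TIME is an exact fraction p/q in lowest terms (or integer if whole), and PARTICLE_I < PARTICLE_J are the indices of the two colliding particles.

Pair (0,1): pos 5,7 vel 4,-3 -> gap=2, closing at 7/unit, collide at t=2/7
Pair (1,2): pos 7,9 vel -3,-2 -> not approaching (rel speed -1 <= 0)
Pair (2,3): pos 9,15 vel -2,2 -> not approaching (rel speed -4 <= 0)
Earliest collision: t=2/7 between 0 and 1

Answer: 2/7 0 1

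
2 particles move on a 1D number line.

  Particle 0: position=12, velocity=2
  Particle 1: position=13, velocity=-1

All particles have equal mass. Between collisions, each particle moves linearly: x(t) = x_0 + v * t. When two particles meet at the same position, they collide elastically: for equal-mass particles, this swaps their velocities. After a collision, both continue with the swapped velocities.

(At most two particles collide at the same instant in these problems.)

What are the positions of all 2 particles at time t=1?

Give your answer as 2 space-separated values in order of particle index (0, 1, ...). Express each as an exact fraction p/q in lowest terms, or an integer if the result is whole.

Collision at t=1/3: particles 0 and 1 swap velocities; positions: p0=38/3 p1=38/3; velocities now: v0=-1 v1=2
Advance to t=1 (no further collisions before then); velocities: v0=-1 v1=2; positions = 12 14

Answer: 12 14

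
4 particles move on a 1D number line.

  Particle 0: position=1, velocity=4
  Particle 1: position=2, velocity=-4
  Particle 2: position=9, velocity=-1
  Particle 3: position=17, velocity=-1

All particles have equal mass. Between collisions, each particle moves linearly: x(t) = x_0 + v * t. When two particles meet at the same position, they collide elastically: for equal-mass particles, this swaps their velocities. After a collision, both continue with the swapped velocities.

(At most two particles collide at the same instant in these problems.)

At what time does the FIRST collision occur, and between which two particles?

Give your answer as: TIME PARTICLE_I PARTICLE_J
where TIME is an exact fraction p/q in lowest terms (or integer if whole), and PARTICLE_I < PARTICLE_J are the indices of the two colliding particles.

Answer: 1/8 0 1

Derivation:
Pair (0,1): pos 1,2 vel 4,-4 -> gap=1, closing at 8/unit, collide at t=1/8
Pair (1,2): pos 2,9 vel -4,-1 -> not approaching (rel speed -3 <= 0)
Pair (2,3): pos 9,17 vel -1,-1 -> not approaching (rel speed 0 <= 0)
Earliest collision: t=1/8 between 0 and 1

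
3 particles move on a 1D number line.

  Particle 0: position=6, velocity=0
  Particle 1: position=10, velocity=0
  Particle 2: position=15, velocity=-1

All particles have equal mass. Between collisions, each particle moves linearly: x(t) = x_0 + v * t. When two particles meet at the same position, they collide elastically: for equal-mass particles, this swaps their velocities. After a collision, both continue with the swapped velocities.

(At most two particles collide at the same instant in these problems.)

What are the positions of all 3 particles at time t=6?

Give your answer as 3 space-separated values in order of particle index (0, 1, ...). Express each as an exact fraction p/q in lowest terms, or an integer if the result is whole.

Collision at t=5: particles 1 and 2 swap velocities; positions: p0=6 p1=10 p2=10; velocities now: v0=0 v1=-1 v2=0
Advance to t=6 (no further collisions before then); velocities: v0=0 v1=-1 v2=0; positions = 6 9 10

Answer: 6 9 10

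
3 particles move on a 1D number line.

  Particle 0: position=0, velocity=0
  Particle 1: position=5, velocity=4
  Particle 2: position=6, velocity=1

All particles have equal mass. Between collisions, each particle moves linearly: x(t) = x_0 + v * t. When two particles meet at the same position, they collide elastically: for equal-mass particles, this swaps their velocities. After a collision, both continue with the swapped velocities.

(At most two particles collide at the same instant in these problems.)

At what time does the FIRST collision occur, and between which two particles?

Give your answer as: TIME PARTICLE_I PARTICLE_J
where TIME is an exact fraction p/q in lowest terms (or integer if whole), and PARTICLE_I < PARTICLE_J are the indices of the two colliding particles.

Answer: 1/3 1 2

Derivation:
Pair (0,1): pos 0,5 vel 0,4 -> not approaching (rel speed -4 <= 0)
Pair (1,2): pos 5,6 vel 4,1 -> gap=1, closing at 3/unit, collide at t=1/3
Earliest collision: t=1/3 between 1 and 2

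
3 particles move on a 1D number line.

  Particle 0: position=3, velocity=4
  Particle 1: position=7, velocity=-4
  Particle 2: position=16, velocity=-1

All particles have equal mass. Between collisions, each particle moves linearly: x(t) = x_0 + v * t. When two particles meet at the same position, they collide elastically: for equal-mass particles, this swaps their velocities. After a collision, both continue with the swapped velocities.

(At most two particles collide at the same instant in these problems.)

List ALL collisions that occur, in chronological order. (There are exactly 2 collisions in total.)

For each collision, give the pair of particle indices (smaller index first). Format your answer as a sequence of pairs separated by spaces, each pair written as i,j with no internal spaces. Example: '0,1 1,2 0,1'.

Answer: 0,1 1,2

Derivation:
Collision at t=1/2: particles 0 and 1 swap velocities; positions: p0=5 p1=5 p2=31/2; velocities now: v0=-4 v1=4 v2=-1
Collision at t=13/5: particles 1 and 2 swap velocities; positions: p0=-17/5 p1=67/5 p2=67/5; velocities now: v0=-4 v1=-1 v2=4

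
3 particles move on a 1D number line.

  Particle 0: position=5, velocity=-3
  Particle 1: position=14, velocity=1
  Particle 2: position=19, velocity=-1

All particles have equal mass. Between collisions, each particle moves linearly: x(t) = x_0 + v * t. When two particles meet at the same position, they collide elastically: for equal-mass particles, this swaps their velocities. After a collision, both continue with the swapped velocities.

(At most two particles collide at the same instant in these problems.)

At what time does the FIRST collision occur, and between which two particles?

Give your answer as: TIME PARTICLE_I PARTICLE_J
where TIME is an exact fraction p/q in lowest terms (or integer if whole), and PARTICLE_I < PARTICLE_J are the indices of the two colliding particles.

Answer: 5/2 1 2

Derivation:
Pair (0,1): pos 5,14 vel -3,1 -> not approaching (rel speed -4 <= 0)
Pair (1,2): pos 14,19 vel 1,-1 -> gap=5, closing at 2/unit, collide at t=5/2
Earliest collision: t=5/2 between 1 and 2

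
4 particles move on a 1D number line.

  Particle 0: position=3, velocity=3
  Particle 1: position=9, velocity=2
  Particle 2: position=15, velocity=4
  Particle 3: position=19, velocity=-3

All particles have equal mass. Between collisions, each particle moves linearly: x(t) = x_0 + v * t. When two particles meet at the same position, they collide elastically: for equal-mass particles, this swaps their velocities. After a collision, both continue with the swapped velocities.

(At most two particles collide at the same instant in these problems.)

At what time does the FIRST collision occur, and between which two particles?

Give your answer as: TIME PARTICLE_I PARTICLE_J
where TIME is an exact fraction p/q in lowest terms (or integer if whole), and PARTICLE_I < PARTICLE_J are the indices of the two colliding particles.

Pair (0,1): pos 3,9 vel 3,2 -> gap=6, closing at 1/unit, collide at t=6
Pair (1,2): pos 9,15 vel 2,4 -> not approaching (rel speed -2 <= 0)
Pair (2,3): pos 15,19 vel 4,-3 -> gap=4, closing at 7/unit, collide at t=4/7
Earliest collision: t=4/7 between 2 and 3

Answer: 4/7 2 3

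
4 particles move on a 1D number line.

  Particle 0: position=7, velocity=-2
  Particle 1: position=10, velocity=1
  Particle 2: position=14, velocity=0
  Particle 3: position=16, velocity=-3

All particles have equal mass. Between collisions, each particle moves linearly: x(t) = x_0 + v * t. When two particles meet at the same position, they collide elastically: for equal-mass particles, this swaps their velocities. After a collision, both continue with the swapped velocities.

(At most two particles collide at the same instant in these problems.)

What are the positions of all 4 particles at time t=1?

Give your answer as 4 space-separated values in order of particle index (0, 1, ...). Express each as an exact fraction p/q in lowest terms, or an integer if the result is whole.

Answer: 5 11 13 14

Derivation:
Collision at t=2/3: particles 2 and 3 swap velocities; positions: p0=17/3 p1=32/3 p2=14 p3=14; velocities now: v0=-2 v1=1 v2=-3 v3=0
Advance to t=1 (no further collisions before then); velocities: v0=-2 v1=1 v2=-3 v3=0; positions = 5 11 13 14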